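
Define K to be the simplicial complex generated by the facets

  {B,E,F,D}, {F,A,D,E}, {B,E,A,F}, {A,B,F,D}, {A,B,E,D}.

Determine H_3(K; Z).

We work with the vertex ordering A < B < D < E < F. The simplices of K, each written with vertices in increasing order, are:

  0-simplices (5): A, B, D, E, F
  1-simplices (10): AB, AD, AE, AF, BD, BE, BF, DE, DF, EF
  2-simplices (10): ABD, ABE, ABF, ADE, ADF, AEF, BDE, BDF, BEF, DEF
  3-simplices (5): ABDE, ABDF, ABEF, ADEF, BDEF

Hence C_0 ≅ Z^5, C_1 ≅ Z^10, C_2 ≅ Z^10, C_3 ≅ Z^5.

∂_1: C_1 → C_0 maps an edge to its endpoints' difference, ∂[p,q] = q − p. For instance
  ∂EF = F − E.
The resulting 5×10 matrix has rank 4, and its Smith normal form has invariant factors (1,1,1,1).

∂_2: C_2 → C_1 sends each 2-simplex [p,q,r] to [q,r] − [p,r] + [p,q]. For instance
  ∂ADF = DF − AF + AD,
  ∂ADE = DE − AE + AD.
The resulting 10×10 matrix has rank 6, and its Smith normal form has invariant factors (1,1,1,1,1,1).

Boundary ∂_3: C_3 → C_2 sends each 3-simplex σ to the alternating sum Σ_i (−1)^i (σ with its i-th vertex removed). For instance
  ∂BDEF = DEF − BEF + BDF − BDE,
  ∂ADEF = DEF − AEF + ADF − ADE.
The 10×5 boundary matrix has rank 4 and Smith normal form diag(1,1,1,1).

Reading off H_k = ker ∂_k / im ∂_{k+1}:

  H_3: rank ker ∂_3 − rank ∂_4 = (5 − 4) − 0 = 1, and there is no ∂_4, so H_3 = Z.

H_3 = Z.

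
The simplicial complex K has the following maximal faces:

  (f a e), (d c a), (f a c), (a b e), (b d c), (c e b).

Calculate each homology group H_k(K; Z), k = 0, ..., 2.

Order the vertices as a < b < c < d < e < f. Listing each simplex with vertices in this order, K has dimension 2 with simplices:

  0-simplices (6): a, b, c, d, e, f
  1-simplices (12): ab, ac, ad, ae, af, bc, bd, be, cd, ce, cf, ef
  2-simplices (6): abe, acd, acf, aef, bcd, bce

Hence C_0 ≅ Z^6, C_1 ≅ Z^12, C_2 ≅ Z^6.

The boundary map ∂_1: C_1 → C_0 sends each edge [p,q] (with p < q) to q − p. For instance
  ∂bd = d − b.
This gives a 6×12 integer matrix of rank 5; reducing to Smith normal form yields diagonal entries (1,1,1,1,1).

∂_2: C_2 → C_1 acts by ∂[p,q,r] = [q,r] − [p,r] + [p,q]. For instance
  ∂bcd = cd − bd + bc,
  ∂abe = be − ae + ab.
The 12×6 boundary matrix has rank 6 and Smith normal form diag(1,1,1,1,1,1).

From H_k ≅ ker(∂_k) / im(∂_{k+1}) we obtain:

  H_0: rank C_0 − rank ∂_1 = 6 − 5 = 1, and the invariant factors of ∂_1 are all 1, so H_0 = Z.
  H_1: rank ker ∂_1 − rank ∂_2 = (12 − 5) − 6 = 1, and the invariant factors of ∂_2 are all 1, so H_1 = Z.
  H_2: rank ker ∂_2 − rank ∂_3 = (6 − 6) − 0 = 0, and there is no ∂_3, so H_2 = 0.

As a check, the Euler characteristic is 6 − 12 + 6 = 0, which agrees with 1 − 1 + 0 = 0.
(K is a triangulation of the cylinder S^1 x I.)

H_0 = Z,  H_1 = Z,  H_2 = 0.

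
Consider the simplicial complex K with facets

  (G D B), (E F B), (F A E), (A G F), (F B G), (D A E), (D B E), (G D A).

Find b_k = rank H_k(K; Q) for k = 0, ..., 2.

We work with the vertex ordering A < B < D < E < F < G. The simplices of K, each written with vertices in increasing order, are:

  0-simplices (6): A, B, D, E, F, G
  1-simplices (12): AD, AE, AF, AG, BD, BE, BF, BG, DE, DG, EF, FG
  2-simplices (8): ADE, ADG, AEF, AFG, BDE, BDG, BEF, BFG

giving chain groups C_0 ≅ Z^6, C_1 ≅ Z^12, C_2 ≅ Z^8.

The boundary map ∂_1: C_1 → C_0 sends each edge [p,q] (with p < q) to q − p. For instance
  ∂BD = D − B.
As a 6×12 matrix over Z this has rank 5, with invariant factors (1,1,1,1,1).

Boundary ∂_2: C_2 → C_1 acts by ∂[p,q,r] = [q,r] − [p,r] + [p,q]. For instance
  ∂BDG = DG − BG + BD,
  ∂ADG = DG − AG + AD.
The 12×8 boundary matrix has rank 7 and Smith normal form diag(1,1,1,1,1,1,1).

Computing H_k = (kernel of ∂_k) / (image of ∂_{k+1}):

  H_0: rank C_0 − rank ∂_1 = 6 − 5 = 1, and the invariant factors of ∂_1 are all 1, so H_0 = Z.
  H_1: rank ker ∂_1 − rank ∂_2 = (12 − 5) − 7 = 0, and the invariant factors of ∂_2 are all 1, so H_1 = 0.
  H_2: rank ker ∂_2 − rank ∂_3 = (8 − 7) − 0 = 1, and there is no ∂_3, so H_2 = Z.

As a check, the Euler characteristic is 6 − 12 + 8 = 2, which agrees with 1 − 0 + 1 = 2.

Hence the Betti numbers are b_0 = 1, b_1 = 0, b_2 = 1.

b_0 = 1, b_1 = 0, b_2 = 1.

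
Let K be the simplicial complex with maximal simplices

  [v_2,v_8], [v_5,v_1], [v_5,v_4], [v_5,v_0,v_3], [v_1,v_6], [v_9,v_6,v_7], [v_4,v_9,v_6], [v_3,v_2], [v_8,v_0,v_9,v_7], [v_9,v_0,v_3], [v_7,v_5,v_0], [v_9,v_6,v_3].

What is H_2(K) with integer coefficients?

Fix the vertex order v_0 < v_1 < v_2 < v_3 < v_4 < v_5 < v_6 < v_7 < v_8 < v_9 and write every simplex with vertices in increasing order. Then dim K = 3 and the simplices of K are:

  0-simplices (10): [v_0], [v_1], [v_2], [v_3], [v_4], [v_5], [v_6], [v_7], [v_8], [v_9]
  1-simplices (21): (21 of them)
  2-simplices (10): [v_0,v_3,v_5], [v_0,v_3,v_9], [v_0,v_5,v_7], [v_0,v_7,v_8], [v_0,v_7,v_9], [v_0,v_8,v_9], [v_3,v_6,v_9], [v_4,v_6,v_9], [v_6,v_7,v_9], [v_7,v_8,v_9]
  3-simplices (1): [v_0,v_7,v_8,v_9]

Hence C_0 ≅ Z^10, C_1 ≅ Z^21, C_2 ≅ Z^10, C_3 ≅ Z^1.

∂_1: C_1 → C_0 maps an edge to its endpoints' difference, ∂[p,q] = q − p. For instance
  ∂[v_7,v_9] = [v_9] − [v_7].
As a 10×21 matrix over Z this has rank 9, with invariant factors (1,1,1,1,1,1,1,1,1).

∂_2: C_2 → C_1 maps a triangle to the signed sum of its edges. For instance
  ∂[v_0,v_7,v_8] = [v_7,v_8] − [v_0,v_8] + [v_0,v_7],
  ∂[v_4,v_6,v_9] = [v_6,v_9] − [v_4,v_9] + [v_4,v_6].
The resulting 21×10 matrix has rank 9, and its Smith normal form has invariant factors (1,1,1,1,1,1,1,1,1).

The boundary map ∂_3: C_3 → C_2 sends each 3-simplex σ to the alternating sum Σ_i (−1)^i (σ with its i-th vertex removed). For instance
  ∂[v_0,v_7,v_8,v_9] = [v_7,v_8,v_9] − [v_0,v_8,v_9] + [v_0,v_7,v_9] − [v_0,v_7,v_8].
As a 10×1 matrix over Z this has rank 1, with invariant factors (1).

From H_k ≅ ker(∂_k) / im(∂_{k+1}) we obtain:

  H_2: rank ker ∂_2 − rank ∂_3 = (10 − 9) − 1 = 0, and the invariant factors of ∂_3 are all 1, so H_2 = 0.

H_2 ≅ 0.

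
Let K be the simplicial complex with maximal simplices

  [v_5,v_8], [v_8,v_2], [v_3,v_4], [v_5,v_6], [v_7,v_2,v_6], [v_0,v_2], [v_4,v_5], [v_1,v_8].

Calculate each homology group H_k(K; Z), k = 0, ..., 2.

We work with the vertex ordering v_0 < v_1 < v_2 < v_3 < v_4 < v_5 < v_6 < v_7 < v_8. The simplices of K, each written with vertices in increasing order, are:

  0-simplices (9): [v_0], [v_1], [v_2], [v_3], [v_4], [v_5], [v_6], [v_7], [v_8]
  1-simplices (10): [v_0,v_2], [v_1,v_8], [v_2,v_6], [v_2,v_7], [v_2,v_8], [v_3,v_4], [v_4,v_5], [v_5,v_6], [v_5,v_8], [v_6,v_7]
  2-simplices (1): [v_2,v_6,v_7]

so the chain groups are C_0 ≅ Z^9, C_1 ≅ Z^10, C_2 ≅ Z^1.

The boundary map ∂_1: C_1 → C_0 is given by ∂[p,q] = [q] − [p]. For instance
  ∂[v_5,v_6] = [v_6] − [v_5].
This gives a 9×10 integer matrix of rank 8; reducing to Smith normal form yields diagonal entries (1,1,1,1,1,1,1,1).

Boundary ∂_2: C_2 → C_1 maps a triangle to the signed sum of its edges. For instance
  ∂[v_2,v_6,v_7] = [v_6,v_7] − [v_2,v_7] + [v_2,v_6].
As a 10×1 matrix over Z this has rank 1, with invariant factors (1).

Computing H_k = (kernel of ∂_k) / (image of ∂_{k+1}):

  H_0: rank C_0 − rank ∂_1 = 9 − 8 = 1, and the invariant factors of ∂_1 are all 1, so H_0 ≅ Z.
  H_1: rank ker ∂_1 − rank ∂_2 = (10 − 8) − 1 = 1, and the invariant factors of ∂_2 are all 1, so H_1 ≅ Z.
  H_2: rank ker ∂_2 − rank ∂_3 = (1 − 1) − 0 = 0, and there is no ∂_3, so H_2 ≅ 0.

H_0 = Z,  H_1 = Z,  H_2 = 0.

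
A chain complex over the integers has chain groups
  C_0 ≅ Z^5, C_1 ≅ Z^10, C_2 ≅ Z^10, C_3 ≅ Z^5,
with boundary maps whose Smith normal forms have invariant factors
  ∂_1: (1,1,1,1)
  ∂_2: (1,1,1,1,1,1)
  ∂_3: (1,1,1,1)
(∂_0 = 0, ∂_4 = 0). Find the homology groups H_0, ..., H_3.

H_0 ≅ Z,  H_1 = 0,  H_2 = 0,  H_3 ≅ Z.

H_0: b_0 = 5 − 0 − 4 = 1; torsion from ∂_1 factors > 1: none. So H_0 ≅ Z.
H_1: b_1 = 10 − 4 − 6 = 0; torsion from ∂_2 factors > 1: none. So H_1 ≅ 0.
H_2: b_2 = 10 − 6 − 4 = 0; torsion from ∂_3 factors > 1: none. So H_2 ≅ 0.
H_3: b_3 = 5 − 4 − 0 = 1; torsion from ∂_4 factors > 1: none. So H_3 ≅ Z.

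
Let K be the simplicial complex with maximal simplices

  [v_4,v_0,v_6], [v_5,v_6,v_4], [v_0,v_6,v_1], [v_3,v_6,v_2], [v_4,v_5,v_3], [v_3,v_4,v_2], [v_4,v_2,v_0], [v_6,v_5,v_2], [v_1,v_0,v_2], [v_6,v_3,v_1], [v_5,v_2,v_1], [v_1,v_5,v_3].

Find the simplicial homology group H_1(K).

H_1 = Z_2.

We work with the vertex ordering v_0 < v_1 < v_2 < v_3 < v_4 < v_5 < v_6. The simplices of K, each written with vertices in increasing order, are:

  0-simplices (7): [v_0], [v_1], [v_2], [v_3], [v_4], [v_5], [v_6]
  1-simplices (18): (18 of them)
  2-simplices (12): (12 of them)

giving chain groups C_0 ≅ Z^7, C_1 ≅ Z^18, C_2 ≅ Z^12.

Boundary ∂_1: C_1 → C_0 maps an edge to its endpoints' difference, ∂[p,q] = q − p.
The 7×18 boundary matrix has rank 6 and Smith normal form diag(1,1,1,1,1,1).

Boundary ∂_2: C_2 → C_1 maps a triangle to the signed sum of its edges. For instance
  ∂[v_0,v_1,v_6] = [v_1,v_6] − [v_0,v_6] + [v_0,v_1],
  ∂[v_2,v_3,v_6] = [v_3,v_6] − [v_2,v_6] + [v_2,v_3].
The 18×12 boundary matrix has rank 12 and Smith normal form diag(1,1,1,1,1,1,1,1,1,1,1,2).

From H_k ≅ ker(∂_k) / im(∂_{k+1}) we obtain:

  H_1: rank ker ∂_1 − rank ∂_2 = (18 − 6) − 12 = 0, and ∂_2 has invariant factor 2 > 1, so H_1 ≅ Z_2.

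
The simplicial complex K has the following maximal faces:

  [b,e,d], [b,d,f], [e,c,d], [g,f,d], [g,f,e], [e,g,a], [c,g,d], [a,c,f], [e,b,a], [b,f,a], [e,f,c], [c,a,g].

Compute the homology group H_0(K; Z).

Fix the vertex order a < b < c < d < e < f < g and write every simplex with vertices in increasing order. Then dim K = 2 and the simplices of K are:

  0-simplices (7): a, b, c, d, e, f, g
  1-simplices (18): ab, ac, ae, af, ag, bd, be, bf, cd, ce, cf, cg, de, df, dg, ef, eg, fg
  2-simplices (12): abe, abf, acf, acg, aeg, bde, bdf, cde, cdg, cef, dfg, efg

giving chain groups C_0 ≅ Z^7, C_1 ≅ Z^18, C_2 ≅ Z^12.

∂_1: C_1 → C_0 sends each edge [p,q] (with p < q) to q − p.
The resulting 7×18 matrix has rank 6, and its Smith normal form has invariant factors (1,1,1,1,1,1).

The boundary map ∂_2: C_2 → C_1 maps a triangle to the signed sum of its edges. For instance
  ∂efg = fg − eg + ef,
  ∂acg = cg − ag + ac.
The 18×12 boundary matrix has rank 12 and Smith normal form diag(1,1,1,1,1,1,1,1,1,1,1,2).

Now H_k = ker ∂_k / im ∂_{k+1}, so:

  H_0: rank C_0 − rank ∂_1 = 7 − 6 = 1, and the invariant factors of ∂_1 are all 1, so H_0 ≅ Z.

(K is a triangulation of the real projective plane RP^2.)

H_0 = Z.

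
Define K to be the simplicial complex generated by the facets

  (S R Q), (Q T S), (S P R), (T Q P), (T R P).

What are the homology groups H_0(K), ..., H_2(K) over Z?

Fix the vertex order P < Q < R < S < T and write every simplex with vertices in increasing order. Then dim K = 2 and the simplices of K are:

  0-simplices (5): P, Q, R, S, T
  1-simplices (10): PQ, PR, PS, PT, QR, QS, QT, RS, RT, ST
  2-simplices (5): PQT, PRS, PRT, QRS, QST

Hence C_0 ≅ Z^5, C_1 ≅ Z^10, C_2 ≅ Z^5.

The boundary map ∂_1: C_1 → C_0 sends each edge [p,q] (with p < q) to q − p. For instance
  ∂QR = R − Q.
The resulting 5×10 matrix has rank 4, and its Smith normal form has invariant factors (1,1,1,1).

Boundary ∂_2: C_2 → C_1 acts by ∂[p,q,r] = [q,r] − [p,r] + [p,q]. For instance
  ∂PRS = RS − PS + PR,
  ∂QRS = RS − QS + QR.
This gives a 10×5 integer matrix of rank 5; reducing to Smith normal form yields diagonal entries (1,1,1,1,1).

Computing H_k = (kernel of ∂_k) / (image of ∂_{k+1}):

  H_0: rank C_0 − rank ∂_1 = 5 − 4 = 1, and the invariant factors of ∂_1 are all 1, so H_0 ≅ Z.
  H_1: rank ker ∂_1 − rank ∂_2 = (10 − 4) − 5 = 1, and the invariant factors of ∂_2 are all 1, so H_1 ≅ Z.
  H_2: rank ker ∂_2 − rank ∂_3 = (5 − 5) − 0 = 0, and there is no ∂_3, so H_2 ≅ 0.

H_0 = Z,  H_1 = Z,  H_2 = 0.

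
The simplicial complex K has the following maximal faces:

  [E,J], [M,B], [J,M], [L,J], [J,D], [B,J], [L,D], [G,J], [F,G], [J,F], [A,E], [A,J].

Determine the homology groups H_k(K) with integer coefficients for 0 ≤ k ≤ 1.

H_0 ≅ Z,  H_1 ≅ Z^4.

Take the total order A < B < D < E < F < G < J < L < M on the vertex set. Then K (dimension 1) consists of the simplices:

  0-simplices (9): A, B, D, E, F, G, J, L, M
  1-simplices (12): AE, AJ, BJ, BM, DJ, DL, EJ, FG, FJ, GJ, JL, JM

giving chain groups C_0 ≅ Z^9, C_1 ≅ Z^12.

Boundary ∂_1: C_1 → C_0 maps an edge to its endpoints' difference, ∂[p,q] = q − p. For instance
  ∂DJ = J − D.
The 9×12 boundary matrix has rank 8 and Smith normal form diag(1,1,1,1,1,1,1,1).

Reading off H_k = ker ∂_k / im ∂_{k+1}:

  H_0: rank C_0 − rank ∂_1 = 9 − 8 = 1, and the invariant factors of ∂_1 are all 1, so H_0 = Z.
  H_1: rank ker ∂_1 − rank ∂_2 = (12 − 8) − 0 = 4, and there is no ∂_2, so H_1 = Z^4.

As a check, the Euler characteristic is 9 − 12 = -3, which agrees with 1 − 4 = -3.
(K is a triangulation of a wedge of 4 circles.)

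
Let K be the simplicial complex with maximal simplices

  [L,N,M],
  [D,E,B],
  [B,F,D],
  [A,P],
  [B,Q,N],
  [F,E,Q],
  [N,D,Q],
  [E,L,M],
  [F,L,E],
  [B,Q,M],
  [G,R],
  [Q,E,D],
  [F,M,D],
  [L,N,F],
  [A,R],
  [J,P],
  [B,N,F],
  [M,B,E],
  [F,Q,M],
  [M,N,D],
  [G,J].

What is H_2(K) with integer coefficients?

H_2 = Z.

Fix the vertex order A < B < D < E < F < G < J < L < M < N < P < Q < R and write every simplex with vertices in increasing order. Then dim K = 2 and the simplices of K are:

  0-simplices (13): A, B, D, E, F, G, J, L, M, N, P, Q, R
  1-simplices (29): AP, AR, BD, BE, BF, BM, BN, BQ, DE, DF, DM, DN, DQ, EF, EL, EM, EQ, FL, FM, FN, FQ, GJ, GR, JP, LM, LN, MN, MQ, NQ
  2-simplices (16): BDE, BDF, BEM, BFN, BMQ, BNQ, DEQ, DFM, DMN, DNQ, EFL, EFQ, ELM, FLN, FMQ, LMN

Hence C_0 ≅ Z^13, C_1 ≅ Z^29, C_2 ≅ Z^16.

∂_1: C_1 → C_0 is given by ∂[p,q] = [q] − [p]. For instance
  ∂FN = N − F.
The 13×29 boundary matrix has rank 11 and Smith normal form diag(1,1,1,1,1,1,1,1,1,1,1).

The boundary map ∂_2: C_2 → C_1 maps a triangle to the signed sum of its edges. For instance
  ∂EFL = FL − EL + EF,
  ∂BEM = EM − BM + BE.
This gives a 29×16 integer matrix of rank 15; reducing to Smith normal form yields diagonal entries (1,1,1,1,1,1,1,1,1,1,1,1,1,1,1).

Now H_k = ker ∂_k / im ∂_{k+1}, so:

  H_2: rank ker ∂_2 − rank ∂_3 = (16 − 15) − 0 = 1, and there is no ∂_3, so H_2 = Z.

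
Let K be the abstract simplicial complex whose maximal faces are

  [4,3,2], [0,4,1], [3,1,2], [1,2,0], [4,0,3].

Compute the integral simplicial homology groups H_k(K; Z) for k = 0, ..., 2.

H_0 ≅ Z,  H_1 ≅ Z,  H_2 = 0.

We work with the vertex ordering 0 < 1 < 2 < 3 < 4. The simplices of K, each written with vertices in increasing order, are:

  0-simplices (5): [0], [1], [2], [3], [4]
  1-simplices (10): [0,1], [0,2], [0,3], [0,4], [1,2], [1,3], [1,4], [2,3], [2,4], [3,4]
  2-simplices (5): [0,1,2], [0,1,4], [0,3,4], [1,2,3], [2,3,4]

giving chain groups C_0 ≅ Z^5, C_1 ≅ Z^10, C_2 ≅ Z^5.

Boundary ∂_1: C_1 → C_0 is given by ∂[p,q] = [q] − [p].
The 5×10 boundary matrix has rank 4 and Smith normal form diag(1,1,1,1).

Boundary ∂_2: C_2 → C_1 acts by ∂[p,q,r] = [q,r] − [p,r] + [p,q]. For instance
  ∂[0,1,4] = [1,4] − [0,4] + [0,1],
  ∂[1,2,3] = [2,3] − [1,3] + [1,2].
The 10×5 boundary matrix has rank 5 and Smith normal form diag(1,1,1,1,1).

Computing H_k = (kernel of ∂_k) / (image of ∂_{k+1}):

  H_0: rank C_0 − rank ∂_1 = 5 − 4 = 1, and the invariant factors of ∂_1 are all 1, so H_0 ≅ Z.
  H_1: rank ker ∂_1 − rank ∂_2 = (10 − 4) − 5 = 1, and the invariant factors of ∂_2 are all 1, so H_1 ≅ Z.
  H_2: rank ker ∂_2 − rank ∂_3 = (5 − 5) − 0 = 0, and there is no ∂_3, so H_2 ≅ 0.

As a check, the Euler characteristic is 5 − 10 + 5 = 0, which agrees with 1 − 1 + 0 = 0.
(K is a triangulation of the Möbius band.)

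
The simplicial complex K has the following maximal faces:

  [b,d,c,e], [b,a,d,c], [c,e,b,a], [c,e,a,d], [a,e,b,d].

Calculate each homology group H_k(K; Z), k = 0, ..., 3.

K has 5 vertices, 10 edges, 10 triangles, 5 3-simplices.
rank ∂_0 = 0, rank ∂_1 = 4 ⇒ b_0 = 5 − 0 − 4 = 1; all invariant factors of ∂_1 are 1 so no torsion. So H_0 ≅ Z.
rank ∂_1 = 4, rank ∂_2 = 6 ⇒ b_1 = 10 − 4 − 6 = 0; all invariant factors of ∂_2 are 1 so no torsion. So H_1 ≅ 0.
rank ∂_2 = 6, rank ∂_3 = 4 ⇒ b_2 = 10 − 6 − 4 = 0; all invariant factors of ∂_3 are 1 so no torsion. So H_2 ≅ 0.
rank ∂_3 = 4, rank ∂_4 = 0 ⇒ b_3 = 5 − 4 − 0 = 1. So H_3 ≅ Z.

H_0 = Z,  H_1 = 0,  H_2 = 0,  H_3 = Z.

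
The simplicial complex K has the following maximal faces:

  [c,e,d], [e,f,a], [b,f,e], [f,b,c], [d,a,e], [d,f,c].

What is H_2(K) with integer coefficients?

Order the vertices as a < b < c < d < e < f. Listing each simplex with vertices in this order, K has dimension 2 with simplices:

  0-simplices (6): a, b, c, d, e, f
  1-simplices (12): ad, ae, af, bc, be, bf, cd, ce, cf, de, df, ef
  2-simplices (6): ade, aef, bcf, bef, cde, cdf

Hence C_0 ≅ Z^6, C_1 ≅ Z^12, C_2 ≅ Z^6.

The boundary map ∂_1: C_1 → C_0 sends each edge [p,q] (with p < q) to q − p. For instance
  ∂df = f − d.
The resulting 6×12 matrix has rank 5, and its Smith normal form has invariant factors (1,1,1,1,1).

∂_2: C_2 → C_1 sends each 2-simplex [p,q,r] to [q,r] − [p,r] + [p,q]. For instance
  ∂ade = de − ae + ad,
  ∂cde = de − ce + cd.
This gives a 12×6 integer matrix of rank 6; reducing to Smith normal form yields diagonal entries (1,1,1,1,1,1).

Computing H_k = (kernel of ∂_k) / (image of ∂_{k+1}):

  H_2: rank ker ∂_2 − rank ∂_3 = (6 − 6) − 0 = 0, and there is no ∂_3, so H_2 ≅ 0.

(K is a triangulation of the cylinder S^1 x I.)

H_2 ≅ 0.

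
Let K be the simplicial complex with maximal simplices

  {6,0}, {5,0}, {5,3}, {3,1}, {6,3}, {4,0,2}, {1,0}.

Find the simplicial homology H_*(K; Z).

H_0 = Z,  H_1 = Z^2,  H_2 = 0.

Fix the vertex order 0 < 1 < 2 < 3 < 4 < 5 < 6 and write every simplex with vertices in increasing order. Then dim K = 2 and the simplices of K are:

  0-simplices (7): [0], [1], [2], [3], [4], [5], [6]
  1-simplices (9): [0,1], [0,2], [0,4], [0,5], [0,6], [1,3], [2,4], [3,5], [3,6]
  2-simplices (1): [0,2,4]

Hence C_0 ≅ Z^7, C_1 ≅ Z^9, C_2 ≅ Z^1.

∂_1: C_1 → C_0 is given by ∂[p,q] = [q] − [p]. For instance
  ∂[2,4] = [4] − [2].
The resulting 7×9 matrix has rank 6, and its Smith normal form has invariant factors (1,1,1,1,1,1).

∂_2: C_2 → C_1 acts by ∂[p,q,r] = [q,r] − [p,r] + [p,q]. For instance
  ∂[0,2,4] = [2,4] − [0,4] + [0,2].
The 9×1 boundary matrix has rank 1 and Smith normal form diag(1).

Computing H_k = (kernel of ∂_k) / (image of ∂_{k+1}):

  H_0: rank C_0 − rank ∂_1 = 7 − 6 = 1, and the invariant factors of ∂_1 are all 1, so H_0 ≅ Z.
  H_1: rank ker ∂_1 − rank ∂_2 = (9 − 6) − 1 = 2, and the invariant factors of ∂_2 are all 1, so H_1 ≅ Z^2.
  H_2: rank ker ∂_2 − rank ∂_3 = (1 − 1) − 0 = 0, and there is no ∂_3, so H_2 ≅ 0.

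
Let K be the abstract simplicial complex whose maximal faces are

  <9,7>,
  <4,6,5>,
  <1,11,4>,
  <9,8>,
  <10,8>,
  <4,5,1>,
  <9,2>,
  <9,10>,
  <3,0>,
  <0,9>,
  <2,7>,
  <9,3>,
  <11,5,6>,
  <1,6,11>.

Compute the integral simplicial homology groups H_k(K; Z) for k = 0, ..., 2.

H_0 ≅ Z^2,  H_1 ≅ Z^4,  H_2 = 0.

Fix the vertex order 0 < 1 < 2 < 3 < 4 < 5 < 6 < 7 < 8 < 9 < 10 < 11 and write every simplex with vertices in increasing order. Then dim K = 2 and the simplices of K are:

  0-simplices (12): [0], [1], [2], [3], [4], [5], [6], [7], [8], [9], [10], [11]
  1-simplices (19): [0,3], [0,9], [1,4], [1,5], [1,6], [1,11], [2,7], [2,9], [3,9], [4,5], [4,6], [4,11], [5,6], [5,11], [6,11], [7,9], [8,9], [8,10], [9,10]
  2-simplices (5): [1,4,5], [1,4,11], [1,6,11], [4,5,6], [5,6,11]

giving chain groups C_0 ≅ Z^12, C_1 ≅ Z^19, C_2 ≅ Z^5.

Boundary ∂_1: C_1 → C_0 maps an edge to its endpoints' difference, ∂[p,q] = q − p.
As a 12×19 matrix over Z this has rank 10, with invariant factors (1,1,1,1,1,1,1,1,1,1).

∂_2: C_2 → C_1 acts by ∂[p,q,r] = [q,r] − [p,r] + [p,q]. For instance
  ∂[5,6,11] = [6,11] − [5,11] + [5,6],
  ∂[1,4,5] = [4,5] − [1,5] + [1,4].
As a 19×5 matrix over Z this has rank 5, with invariant factors (1,1,1,1,1).

Now H_k = ker ∂_k / im ∂_{k+1}, so:

  H_0: rank C_0 − rank ∂_1 = 12 − 10 = 2, and the invariant factors of ∂_1 are all 1, so H_0 = Z^2.
  H_1: rank ker ∂_1 − rank ∂_2 = (19 − 10) − 5 = 4, and the invariant factors of ∂_2 are all 1, so H_1 = Z^4.
  H_2: rank ker ∂_2 − rank ∂_3 = (5 − 5) − 0 = 0, and there is no ∂_3, so H_2 = 0.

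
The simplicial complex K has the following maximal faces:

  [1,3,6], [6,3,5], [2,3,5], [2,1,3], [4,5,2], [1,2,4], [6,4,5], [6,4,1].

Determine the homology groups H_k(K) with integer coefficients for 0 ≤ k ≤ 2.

H_0 ≅ Z,  H_1 = 0,  H_2 ≅ Z.

Order the vertices as 1 < 2 < 3 < 4 < 5 < 6. Listing each simplex with vertices in this order, K has dimension 2 with simplices:

  0-simplices (6): [1], [2], [3], [4], [5], [6]
  1-simplices (12): [1,2], [1,3], [1,4], [1,6], [2,3], [2,4], [2,5], [3,5], [3,6], [4,5], [4,6], [5,6]
  2-simplices (8): [1,2,3], [1,2,4], [1,3,6], [1,4,6], [2,3,5], [2,4,5], [3,5,6], [4,5,6]

so the chain groups are C_0 ≅ Z^6, C_1 ≅ Z^12, C_2 ≅ Z^8.

∂_1: C_1 → C_0 is given by ∂[p,q] = [q] − [p].
The 6×12 boundary matrix has rank 5 and Smith normal form diag(1,1,1,1,1).

∂_2: C_2 → C_1 maps a triangle to the signed sum of its edges. For instance
  ∂[2,4,5] = [4,5] − [2,5] + [2,4],
  ∂[1,2,4] = [2,4] − [1,4] + [1,2].
The resulting 12×8 matrix has rank 7, and its Smith normal form has invariant factors (1,1,1,1,1,1,1).

From H_k ≅ ker(∂_k) / im(∂_{k+1}) we obtain:

  H_0: rank C_0 − rank ∂_1 = 6 − 5 = 1, and the invariant factors of ∂_1 are all 1, so H_0 ≅ Z.
  H_1: rank ker ∂_1 − rank ∂_2 = (12 − 5) − 7 = 0, and the invariant factors of ∂_2 are all 1, so H_1 ≅ 0.
  H_2: rank ker ∂_2 − rank ∂_3 = (8 − 7) − 0 = 1, and there is no ∂_3, so H_2 ≅ Z.

As a check, the Euler characteristic is 6 − 12 + 8 = 2, which agrees with 1 − 0 + 1 = 2.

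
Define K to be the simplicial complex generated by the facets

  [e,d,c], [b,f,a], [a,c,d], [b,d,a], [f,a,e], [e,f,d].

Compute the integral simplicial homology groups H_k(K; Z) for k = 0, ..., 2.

Take the total order a < b < c < d < e < f on the vertex set. Then K (dimension 2) consists of the simplices:

  0-simplices (6): a, b, c, d, e, f
  1-simplices (12): ab, ac, ad, ae, af, bd, bf, cd, ce, de, df, ef
  2-simplices (6): abd, abf, acd, aef, cde, def

so the chain groups are C_0 ≅ Z^6, C_1 ≅ Z^12, C_2 ≅ Z^6.

Boundary ∂_1: C_1 → C_0 sends each edge [p,q] (with p < q) to q − p.
This gives a 6×12 integer matrix of rank 5; reducing to Smith normal form yields diagonal entries (1,1,1,1,1).

The boundary map ∂_2: C_2 → C_1 sends each 2-simplex [p,q,r] to [q,r] − [p,r] + [p,q]. For instance
  ∂aef = ef − af + ae,
  ∂abd = bd − ad + ab.
The 12×6 boundary matrix has rank 6 and Smith normal form diag(1,1,1,1,1,1).

Reading off H_k = ker ∂_k / im ∂_{k+1}:

  H_0: rank C_0 − rank ∂_1 = 6 − 5 = 1, and the invariant factors of ∂_1 are all 1, so H_0 = Z.
  H_1: rank ker ∂_1 − rank ∂_2 = (12 − 5) − 6 = 1, and the invariant factors of ∂_2 are all 1, so H_1 = Z.
  H_2: rank ker ∂_2 − rank ∂_3 = (6 − 6) − 0 = 0, and there is no ∂_3, so H_2 = 0.

As a check, the Euler characteristic is 6 − 12 + 6 = 0, which agrees with 1 − 1 + 0 = 0.

H_0 ≅ Z,  H_1 ≅ Z,  H_2 = 0.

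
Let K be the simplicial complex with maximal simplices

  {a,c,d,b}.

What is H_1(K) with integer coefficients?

We work with the vertex ordering a < b < c < d. The simplices of K, each written with vertices in increasing order, are:

  0-simplices (4): a, b, c, d
  1-simplices (6): ab, ac, ad, bc, bd, cd
  2-simplices (4): abc, abd, acd, bcd
  3-simplices (1): abcd

giving chain groups C_0 ≅ Z^4, C_1 ≅ Z^6, C_2 ≅ Z^4, C_3 ≅ Z^1.

∂_1: C_1 → C_0 maps an edge to its endpoints' difference, ∂[p,q] = q − p. For instance
  ∂bc = c − b.
This gives a 4×6 integer matrix of rank 3; reducing to Smith normal form yields diagonal entries (1,1,1).

∂_2: C_2 → C_1 sends each 2-simplex [p,q,r] to [q,r] − [p,r] + [p,q]. For instance
  ∂bcd = cd − bd + bc,
  ∂abd = bd − ad + ab.
As a 6×4 matrix over Z this has rank 3, with invariant factors (1,1,1).

The boundary map ∂_3: C_3 → C_2 sends each 3-simplex σ to the alternating sum Σ_i (−1)^i (σ with its i-th vertex removed). For instance
  ∂abcd = bcd − acd + abd − abc.
As a 4×1 matrix over Z this has rank 1, with invariant factors (1).

Now H_k = ker ∂_k / im ∂_{k+1}, so:

  H_1: rank ker ∂_1 − rank ∂_2 = (6 − 3) − 3 = 0, and the invariant factors of ∂_2 are all 1, so H_1 = 0.

H_1 = 0.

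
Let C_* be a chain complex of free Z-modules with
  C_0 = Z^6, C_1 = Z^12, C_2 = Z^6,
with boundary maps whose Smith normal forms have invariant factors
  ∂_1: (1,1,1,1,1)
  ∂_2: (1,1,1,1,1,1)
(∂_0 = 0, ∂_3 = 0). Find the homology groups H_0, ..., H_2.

H_0: b_0 = 6 − 0 − 5 = 1; torsion from ∂_1 factors > 1: none. So H_0 ≅ Z.
H_1: b_1 = 12 − 5 − 6 = 1; torsion from ∂_2 factors > 1: none. So H_1 ≅ Z.
H_2: b_2 = 6 − 6 − 0 = 0; torsion from ∂_3 factors > 1: none. So H_2 ≅ 0.

H_0 ≅ Z,  H_1 ≅ Z,  H_2 = 0.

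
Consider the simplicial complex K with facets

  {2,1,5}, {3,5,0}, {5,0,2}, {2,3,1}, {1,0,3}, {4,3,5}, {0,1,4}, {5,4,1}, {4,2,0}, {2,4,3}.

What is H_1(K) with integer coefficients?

H_1 ≅ Z_2.

K has 6 vertices, 15 edges, 10 triangles.
rank ∂_1 = 5, rank ∂_2 = 10 ⇒ b_1 = 15 − 5 − 10 = 0; ∂_2 has invariant factor(s) [2] giving torsion. So H_1 = Z_2.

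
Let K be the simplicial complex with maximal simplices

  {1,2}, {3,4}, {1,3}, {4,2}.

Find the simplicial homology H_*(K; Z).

H_0 ≅ Z,  H_1 ≅ Z.

We work with the vertex ordering 1 < 2 < 3 < 4. The simplices of K, each written with vertices in increasing order, are:

  0-simplices (4): [1], [2], [3], [4]
  1-simplices (4): [1,2], [1,3], [2,4], [3,4]

giving chain groups C_0 ≅ Z^4, C_1 ≅ Z^4.

The boundary map ∂_1: C_1 → C_0 sends each edge [p,q] (with p < q) to q − p.
The resulting 4×4 matrix has rank 3, and its Smith normal form has invariant factors (1,1,1).

Reading off H_k = ker ∂_k / im ∂_{k+1}:

  H_0: rank C_0 − rank ∂_1 = 4 − 3 = 1, and the invariant factors of ∂_1 are all 1, so H_0 ≅ Z.
  H_1: rank ker ∂_1 − rank ∂_2 = (4 − 3) − 0 = 1, and there is no ∂_2, so H_1 ≅ Z.

(K is a triangulation of the circle S^1.)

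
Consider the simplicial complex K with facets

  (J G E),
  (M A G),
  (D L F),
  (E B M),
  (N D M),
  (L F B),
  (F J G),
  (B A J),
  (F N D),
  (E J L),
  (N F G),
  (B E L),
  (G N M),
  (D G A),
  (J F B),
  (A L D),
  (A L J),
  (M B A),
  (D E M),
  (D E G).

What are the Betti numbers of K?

K has 10 vertices, 30 edges, 20 triangles.
rank ∂_0 = 0, rank ∂_1 = 9 ⇒ b_0 = 10 − 0 − 9 = 1; all invariant factors of ∂_1 are 1 so no torsion. So H_0 = Z.
rank ∂_1 = 9, rank ∂_2 = 20 ⇒ b_1 = 30 − 9 − 20 = 1; ∂_2 has invariant factor(s) [2] giving torsion. So H_1 = Z ⊕ Z/2.
rank ∂_2 = 20, rank ∂_3 = 0 ⇒ b_2 = 20 − 20 − 0 = 0. So H_2 = 0.

b_0 = 1, b_1 = 1, b_2 = 0.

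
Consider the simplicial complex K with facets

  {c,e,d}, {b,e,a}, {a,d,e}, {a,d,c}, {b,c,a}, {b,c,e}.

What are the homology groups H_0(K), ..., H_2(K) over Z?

H_0 ≅ Z,  H_1 = 0,  H_2 ≅ Z.

Take the total order a < b < c < d < e on the vertex set. Then K (dimension 2) consists of the simplices:

  0-simplices (5): a, b, c, d, e
  1-simplices (9): ab, ac, ad, ae, bc, be, cd, ce, de
  2-simplices (6): abc, abe, acd, ade, bce, cde

so the chain groups are C_0 ≅ Z^5, C_1 ≅ Z^9, C_2 ≅ Z^6.

The boundary map ∂_1: C_1 → C_0 is given by ∂[p,q] = [q] − [p].
This gives a 5×9 integer matrix of rank 4; reducing to Smith normal form yields diagonal entries (1,1,1,1).

Boundary ∂_2: C_2 → C_1 maps a triangle to the signed sum of its edges. For instance
  ∂ade = de − ae + ad,
  ∂acd = cd − ad + ac.
The resulting 9×6 matrix has rank 5, and its Smith normal form has invariant factors (1,1,1,1,1).

Now H_k = ker ∂_k / im ∂_{k+1}, so:

  H_0: rank C_0 − rank ∂_1 = 5 − 4 = 1, and the invariant factors of ∂_1 are all 1, so H_0 = Z.
  H_1: rank ker ∂_1 − rank ∂_2 = (9 − 4) − 5 = 0, and the invariant factors of ∂_2 are all 1, so H_1 = 0.
  H_2: rank ker ∂_2 − rank ∂_3 = (6 − 5) − 0 = 1, and there is no ∂_3, so H_2 = Z.

As a check, the Euler characteristic is 5 − 9 + 6 = 2, which agrees with 1 − 0 + 1 = 2.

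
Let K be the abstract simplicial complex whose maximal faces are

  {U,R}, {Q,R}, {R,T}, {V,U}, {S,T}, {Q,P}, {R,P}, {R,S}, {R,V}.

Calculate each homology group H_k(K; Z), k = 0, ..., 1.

H_0 ≅ Z,  H_1 ≅ Z^3.

We work with the vertex ordering P < Q < R < S < T < U < V. The simplices of K, each written with vertices in increasing order, are:

  0-simplices (7): P, Q, R, S, T, U, V
  1-simplices (9): PQ, PR, QR, RS, RT, RU, RV, ST, UV

giving chain groups C_0 ≅ Z^7, C_1 ≅ Z^9.

The boundary map ∂_1: C_1 → C_0 is given by ∂[p,q] = [q] − [p].
The 7×9 boundary matrix has rank 6 and Smith normal form diag(1,1,1,1,1,1).

From H_k ≅ ker(∂_k) / im(∂_{k+1}) we obtain:

  H_0: rank C_0 − rank ∂_1 = 7 − 6 = 1, and the invariant factors of ∂_1 are all 1, so H_0 ≅ Z.
  H_1: rank ker ∂_1 − rank ∂_2 = (9 − 6) − 0 = 3, and there is no ∂_2, so H_1 ≅ Z^3.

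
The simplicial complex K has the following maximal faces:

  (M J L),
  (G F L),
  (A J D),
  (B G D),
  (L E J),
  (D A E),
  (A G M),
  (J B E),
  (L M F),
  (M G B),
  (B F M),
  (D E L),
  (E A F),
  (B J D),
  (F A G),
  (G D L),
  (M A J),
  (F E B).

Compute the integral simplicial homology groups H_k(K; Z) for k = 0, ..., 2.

We work with the vertex ordering A < B < D < E < F < G < J < L < M. The simplices of K, each written with vertices in increasing order, are:

  0-simplices (9): A, B, D, E, F, G, J, L, M
  1-simplices (27): AD, AE, AF, AG, AJ, AM, BD, BE, BF, BG, BJ, BM, DE, DG, DJ, DL, EF, EJ, EL, FG, FL, FM, GL, GM, JL, JM, LM
  2-simplices (18): ADE, ADJ, AEF, AFG, AGM, AJM, BDG, BDJ, BEF, BEJ, BFM, BGM, DEL, DGL, EJL, FGL, FLM, JLM

giving chain groups C_0 ≅ Z^9, C_1 ≅ Z^27, C_2 ≅ Z^18.

∂_1: C_1 → C_0 is given by ∂[p,q] = [q] − [p].
As a 9×27 matrix over Z this has rank 8, with invariant factors (1,1,1,1,1,1,1,1).

∂_2: C_2 → C_1 maps a triangle to the signed sum of its edges. For instance
  ∂BEJ = EJ − BJ + BE,
  ∂FGL = GL − FL + FG.
This gives a 27×18 integer matrix of rank 18; reducing to Smith normal form yields diagonal entries (1,1,1,1,1,1,1,1,1,1,1,1,1,1,1,1,1,2).

Now H_k = ker ∂_k / im ∂_{k+1}, so:

  H_0: rank C_0 − rank ∂_1 = 9 − 8 = 1, and the invariant factors of ∂_1 are all 1, so H_0 ≅ Z.
  H_1: rank ker ∂_1 − rank ∂_2 = (27 − 8) − 18 = 1, and ∂_2 has invariant factor 2 > 1, so H_1 ≅ Z ⊕ Z_2.
  H_2: rank ker ∂_2 − rank ∂_3 = (18 − 18) − 0 = 0, and there is no ∂_3, so H_2 ≅ 0.

As a check, the Euler characteristic is 9 − 27 + 18 = 0, which agrees with 1 − 1 + 0 = 0.
(K is a triangulation of the Klein bottle.)

H_0 ≅ Z,  H_1 ≅ Z ⊕ Z_2,  H_2 = 0.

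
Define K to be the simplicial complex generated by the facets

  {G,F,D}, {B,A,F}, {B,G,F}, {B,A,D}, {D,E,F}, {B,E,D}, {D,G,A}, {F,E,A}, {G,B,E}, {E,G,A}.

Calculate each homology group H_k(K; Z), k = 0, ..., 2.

Take the total order A < B < D < E < F < G on the vertex set. Then K (dimension 2) consists of the simplices:

  0-simplices (6): A, B, D, E, F, G
  1-simplices (15): AB, AD, AE, AF, AG, BD, BE, BF, BG, DE, DF, DG, EF, EG, FG
  2-simplices (10): ABD, ABF, ADG, AEF, AEG, BDE, BEG, BFG, DEF, DFG

Hence C_0 ≅ Z^6, C_1 ≅ Z^15, C_2 ≅ Z^10.

Boundary ∂_1: C_1 → C_0 sends each edge [p,q] (with p < q) to q − p.
The resulting 6×15 matrix has rank 5, and its Smith normal form has invariant factors (1,1,1,1,1).

The boundary map ∂_2: C_2 → C_1 acts by ∂[p,q,r] = [q,r] − [p,r] + [p,q]. For instance
  ∂AEF = EF − AF + AE,
  ∂BFG = FG − BG + BF.
As a 15×10 matrix over Z this has rank 10, with invariant factors (1,1,1,1,1,1,1,1,1,2).

From H_k ≅ ker(∂_k) / im(∂_{k+1}) we obtain:

  H_0: rank C_0 − rank ∂_1 = 6 − 5 = 1, and the invariant factors of ∂_1 are all 1, so H_0 = Z.
  H_1: rank ker ∂_1 − rank ∂_2 = (15 − 5) − 10 = 0, and ∂_2 has invariant factor 2 > 1, so H_1 = Z/2.
  H_2: rank ker ∂_2 − rank ∂_3 = (10 − 10) − 0 = 0, and there is no ∂_3, so H_2 = 0.

As a check, the Euler characteristic is 6 − 15 + 10 = 1, which agrees with 1 − 0 + 0 = 1.

H_0 ≅ Z,  H_1 ≅ Z/2,  H_2 = 0.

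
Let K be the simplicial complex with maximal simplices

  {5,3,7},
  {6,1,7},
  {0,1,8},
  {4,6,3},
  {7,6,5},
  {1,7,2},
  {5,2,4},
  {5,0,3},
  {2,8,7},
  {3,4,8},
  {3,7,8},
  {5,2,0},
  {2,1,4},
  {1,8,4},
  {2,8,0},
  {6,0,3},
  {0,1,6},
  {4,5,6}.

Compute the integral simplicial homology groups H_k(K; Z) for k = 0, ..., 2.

Fix the vertex order 0 < 1 < 2 < 3 < 4 < 5 < 6 < 7 < 8 and write every simplex with vertices in increasing order. Then dim K = 2 and the simplices of K are:

  0-simplices (9): [0], [1], [2], [3], [4], [5], [6], [7], [8]
  1-simplices (27): (27 of them)
  2-simplices (18): [0,1,6], [0,1,8], [0,2,5], [0,2,8], [0,3,5], [0,3,6], [1,2,4], [1,2,7], [1,4,8], [1,6,7], [2,4,5], [2,7,8], [3,4,6], [3,4,8], [3,5,7], [3,7,8], [4,5,6], [5,6,7]

Hence C_0 ≅ Z^9, C_1 ≅ Z^27, C_2 ≅ Z^18.

The boundary map ∂_1: C_1 → C_0 is given by ∂[p,q] = [q] − [p]. For instance
  ∂[3,5] = [5] − [3].
This gives a 9×27 integer matrix of rank 8; reducing to Smith normal form yields diagonal entries (1,1,1,1,1,1,1,1).

The boundary map ∂_2: C_2 → C_1 maps a triangle to the signed sum of its edges. For instance
  ∂[3,4,6] = [4,6] − [3,6] + [3,4],
  ∂[5,6,7] = [6,7] − [5,7] + [5,6].
The resulting 27×18 matrix has rank 18, and its Smith normal form has invariant factors (1,1,1,1,1,1,1,1,1,1,1,1,1,1,1,1,1,2).

Now H_k = ker ∂_k / im ∂_{k+1}, so:

  H_0: rank C_0 − rank ∂_1 = 9 − 8 = 1, and the invariant factors of ∂_1 are all 1, so H_0 = Z.
  H_1: rank ker ∂_1 − rank ∂_2 = (27 − 8) − 18 = 1, and ∂_2 has invariant factor 2 > 1, so H_1 = Z ⊕ Z/2.
  H_2: rank ker ∂_2 − rank ∂_3 = (18 − 18) − 0 = 0, and there is no ∂_3, so H_2 = 0.

H_0 = Z,  H_1 = Z ⊕ Z/2,  H_2 = 0.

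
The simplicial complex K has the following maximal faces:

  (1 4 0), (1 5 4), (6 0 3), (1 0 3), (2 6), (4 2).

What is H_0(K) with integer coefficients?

H_0 = Z.

We work with the vertex ordering 0 < 1 < 2 < 3 < 4 < 5 < 6. The simplices of K, each written with vertices in increasing order, are:

  0-simplices (7): [0], [1], [2], [3], [4], [5], [6]
  1-simplices (11): [0,1], [0,3], [0,4], [0,6], [1,3], [1,4], [1,5], [2,4], [2,6], [3,6], [4,5]
  2-simplices (4): [0,1,3], [0,1,4], [0,3,6], [1,4,5]

Hence C_0 ≅ Z^7, C_1 ≅ Z^11, C_2 ≅ Z^4.

Boundary ∂_1: C_1 → C_0 is given by ∂[p,q] = [q] − [p]. For instance
  ∂[1,5] = [5] − [1].
The 7×11 boundary matrix has rank 6 and Smith normal form diag(1,1,1,1,1,1).

The boundary map ∂_2: C_2 → C_1 sends each 2-simplex [p,q,r] to [q,r] − [p,r] + [p,q]. For instance
  ∂[1,4,5] = [4,5] − [1,5] + [1,4],
  ∂[0,1,4] = [1,4] − [0,4] + [0,1].
As a 11×4 matrix over Z this has rank 4, with invariant factors (1,1,1,1).

Now H_k = ker ∂_k / im ∂_{k+1}, so:

  H_0: rank C_0 − rank ∂_1 = 7 − 6 = 1, and the invariant factors of ∂_1 are all 1, so H_0 = Z.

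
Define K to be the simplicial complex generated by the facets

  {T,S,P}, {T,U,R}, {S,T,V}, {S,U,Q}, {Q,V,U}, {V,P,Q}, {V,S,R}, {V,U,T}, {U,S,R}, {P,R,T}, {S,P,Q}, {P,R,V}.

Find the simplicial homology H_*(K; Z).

Take the total order P < Q < R < S < T < U < V on the vertex set. Then K (dimension 2) consists of the simplices:

  0-simplices (7): P, Q, R, S, T, U, V
  1-simplices (18): PQ, PR, PS, PT, PV, QS, QU, QV, RS, RT, RU, RV, ST, SU, SV, TU, TV, UV
  2-simplices (12): PQS, PQV, PRT, PRV, PST, QSU, QUV, RSU, RSV, RTU, STV, TUV

giving chain groups C_0 ≅ Z^7, C_1 ≅ Z^18, C_2 ≅ Z^12.

The boundary map ∂_1: C_1 → C_0 sends each edge [p,q] (with p < q) to q − p. For instance
  ∂QU = U − Q.
This gives a 7×18 integer matrix of rank 6; reducing to Smith normal form yields diagonal entries (1,1,1,1,1,1).

∂_2: C_2 → C_1 maps a triangle to the signed sum of its edges. For instance
  ∂QUV = UV − QV + QU,
  ∂PRV = RV − PV + PR.
This gives a 18×12 integer matrix of rank 12; reducing to Smith normal form yields diagonal entries (1,1,1,1,1,1,1,1,1,1,1,2).

From H_k ≅ ker(∂_k) / im(∂_{k+1}) we obtain:

  H_0: rank C_0 − rank ∂_1 = 7 − 6 = 1, and the invariant factors of ∂_1 are all 1, so H_0 ≅ Z.
  H_1: rank ker ∂_1 − rank ∂_2 = (18 − 6) − 12 = 0, and ∂_2 has invariant factor 2 > 1, so H_1 ≅ Z/2.
  H_2: rank ker ∂_2 − rank ∂_3 = (12 − 12) − 0 = 0, and there is no ∂_3, so H_2 ≅ 0.

H_0 = Z,  H_1 = Z/2,  H_2 = 0.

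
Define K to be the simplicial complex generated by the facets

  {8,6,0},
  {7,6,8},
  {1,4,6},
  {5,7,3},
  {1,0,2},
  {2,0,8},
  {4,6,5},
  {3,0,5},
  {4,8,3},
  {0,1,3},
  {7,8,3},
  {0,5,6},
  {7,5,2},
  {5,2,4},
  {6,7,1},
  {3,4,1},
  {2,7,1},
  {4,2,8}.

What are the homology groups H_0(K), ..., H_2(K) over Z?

H_0 = Z,  H_1 = Z^2,  H_2 = Z.

K has 9 vertices, 27 edges, 18 triangles.
rank ∂_0 = 0, rank ∂_1 = 8 ⇒ b_0 = 9 − 0 − 8 = 1; all invariant factors of ∂_1 are 1 so no torsion. So H_0 = Z.
rank ∂_1 = 8, rank ∂_2 = 17 ⇒ b_1 = 27 − 8 − 17 = 2; all invariant factors of ∂_2 are 1 so no torsion. So H_1 = Z^2.
rank ∂_2 = 17, rank ∂_3 = 0 ⇒ b_2 = 18 − 17 − 0 = 1. So H_2 = Z.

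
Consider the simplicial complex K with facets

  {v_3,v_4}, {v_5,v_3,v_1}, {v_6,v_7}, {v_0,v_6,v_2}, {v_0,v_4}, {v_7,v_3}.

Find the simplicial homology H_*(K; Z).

H_0 = Z,  H_1 = Z,  H_2 = 0.

Take the total order v_0 < v_1 < v_2 < v_3 < v_4 < v_5 < v_6 < v_7 on the vertex set. Then K (dimension 2) consists of the simplices:

  0-simplices (8): [v_0], [v_1], [v_2], [v_3], [v_4], [v_5], [v_6], [v_7]
  1-simplices (10): [v_0,v_2], [v_0,v_4], [v_0,v_6], [v_1,v_3], [v_1,v_5], [v_2,v_6], [v_3,v_4], [v_3,v_5], [v_3,v_7], [v_6,v_7]
  2-simplices (2): [v_0,v_2,v_6], [v_1,v_3,v_5]

so the chain groups are C_0 ≅ Z^8, C_1 ≅ Z^10, C_2 ≅ Z^2.

Boundary ∂_1: C_1 → C_0 maps an edge to its endpoints' difference, ∂[p,q] = q − p. For instance
  ∂[v_3,v_7] = [v_7] − [v_3].
The 8×10 boundary matrix has rank 7 and Smith normal form diag(1,1,1,1,1,1,1).

∂_2: C_2 → C_1 maps a triangle to the signed sum of its edges. For instance
  ∂[v_1,v_3,v_5] = [v_3,v_5] − [v_1,v_5] + [v_1,v_3],
  ∂[v_0,v_2,v_6] = [v_2,v_6] − [v_0,v_6] + [v_0,v_2].
The 10×2 boundary matrix has rank 2 and Smith normal form diag(1,1).

Reading off H_k = ker ∂_k / im ∂_{k+1}:

  H_0: rank C_0 − rank ∂_1 = 8 − 7 = 1, and the invariant factors of ∂_1 are all 1, so H_0 ≅ Z.
  H_1: rank ker ∂_1 − rank ∂_2 = (10 − 7) − 2 = 1, and the invariant factors of ∂_2 are all 1, so H_1 ≅ Z.
  H_2: rank ker ∂_2 − rank ∂_3 = (2 − 2) − 0 = 0, and there is no ∂_3, so H_2 ≅ 0.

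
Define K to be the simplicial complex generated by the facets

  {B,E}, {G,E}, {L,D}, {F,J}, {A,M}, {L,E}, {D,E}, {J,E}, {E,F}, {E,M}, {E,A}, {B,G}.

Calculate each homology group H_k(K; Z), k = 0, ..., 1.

H_0 ≅ Z,  H_1 ≅ Z^4.

Order the vertices as A < B < D < E < F < G < J < L < M. Listing each simplex with vertices in this order, K has dimension 1 with simplices:

  0-simplices (9): A, B, D, E, F, G, J, L, M
  1-simplices (12): AE, AM, BE, BG, DE, DL, EF, EG, EJ, EL, EM, FJ

so the chain groups are C_0 ≅ Z^9, C_1 ≅ Z^12.

∂_1: C_1 → C_0 is given by ∂[p,q] = [q] − [p]. For instance
  ∂FJ = J − F.
The resulting 9×12 matrix has rank 8, and its Smith normal form has invariant factors (1,1,1,1,1,1,1,1).

From H_k ≅ ker(∂_k) / im(∂_{k+1}) we obtain:

  H_0: rank C_0 − rank ∂_1 = 9 − 8 = 1, and the invariant factors of ∂_1 are all 1, so H_0 = Z.
  H_1: rank ker ∂_1 − rank ∂_2 = (12 − 8) − 0 = 4, and there is no ∂_2, so H_1 = Z^4.

As a check, the Euler characteristic is 9 − 12 = -3, which agrees with 1 − 4 = -3.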